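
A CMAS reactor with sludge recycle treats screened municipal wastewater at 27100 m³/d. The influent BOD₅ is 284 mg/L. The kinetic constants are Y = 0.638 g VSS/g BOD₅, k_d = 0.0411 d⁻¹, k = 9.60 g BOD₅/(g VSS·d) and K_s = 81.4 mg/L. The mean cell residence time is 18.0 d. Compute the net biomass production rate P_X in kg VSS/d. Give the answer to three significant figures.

P_X ≈ 2810 kg VSS/d

Effluent substrate depends only on kinetics and SRT: S = K_s(1 + k_d θ_c) / [θ_c(Yk − k_d) − 1] = 81.4 × (1 + 0.0411 × 18.0) / [18.0 × (0.638 × 9.60 − 0.0411) − 1] = 141.6 / 108.5 = 1.305 mg/L.
Y_obs = Y / (1 + k_d θ_c) = 0.638 / (1 + 0.0411 × 18.0) = 0.638 / 1.740 = 0.3667.
Mass of BOD₅ removed per day: Q(S₀ − S) = 27100 × 282.7 g/m³ = 7661 kg/d.
Biomass produced: P_X = Y_obs·Q·ΔS = 0.3667 × 7661 ≈ 2809 kg VSS/d.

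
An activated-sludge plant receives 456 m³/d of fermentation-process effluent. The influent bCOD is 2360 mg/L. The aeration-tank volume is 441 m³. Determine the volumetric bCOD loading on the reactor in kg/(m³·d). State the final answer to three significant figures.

Applied bCOD load per unit volume = Q·S₀/V = (456 × 2360/1000)/441.0 = 2.440 kg bCOD·m⁻³·d⁻¹.

L_v ≈ 2.44 kg bCOD/(m³·d)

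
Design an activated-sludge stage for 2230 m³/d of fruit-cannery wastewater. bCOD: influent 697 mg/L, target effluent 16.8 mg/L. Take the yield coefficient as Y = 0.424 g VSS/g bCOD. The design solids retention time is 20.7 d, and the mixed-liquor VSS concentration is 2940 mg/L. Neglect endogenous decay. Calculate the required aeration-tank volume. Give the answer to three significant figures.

V ≈ 4530 m³

With k_d = 0 the design equation reduces to V = Y Q (S₀−S) θ_c / X = 0.424 × 2230 × (697 − 16.8) × 20.7 / 2940 = 4528 m³.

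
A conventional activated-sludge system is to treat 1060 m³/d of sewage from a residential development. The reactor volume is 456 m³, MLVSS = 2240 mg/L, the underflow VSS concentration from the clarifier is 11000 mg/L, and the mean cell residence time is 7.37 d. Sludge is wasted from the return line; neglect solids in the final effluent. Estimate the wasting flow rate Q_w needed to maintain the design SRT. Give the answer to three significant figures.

Q_w = (V·X)/(θ_c X_r) = 456.0 × 2240 / (7.37 × 11000) = 12.60 m³/d.

Q_w ≈ 12.6 m³/d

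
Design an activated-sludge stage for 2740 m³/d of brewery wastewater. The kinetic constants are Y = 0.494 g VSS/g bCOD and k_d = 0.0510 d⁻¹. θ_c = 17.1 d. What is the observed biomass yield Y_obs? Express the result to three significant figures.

The observed yield is Y_obs = Y/(1 + k_d·θ_c) = 0.494 / (1 + 0.0510 × 17.1) = 0.494 / 1.872 = 0.2639 g VSS per g bCOD removed.

Y_obs ≈ 0.264 g VSS/g bCOD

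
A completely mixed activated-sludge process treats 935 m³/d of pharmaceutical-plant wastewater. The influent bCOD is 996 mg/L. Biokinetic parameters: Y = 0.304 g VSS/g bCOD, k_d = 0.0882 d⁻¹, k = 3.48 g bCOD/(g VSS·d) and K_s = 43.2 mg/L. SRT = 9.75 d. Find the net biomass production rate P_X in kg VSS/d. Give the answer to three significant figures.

P_X ≈ 151 kg VSS/d

For a completely mixed reactor with recycle the Lawrence–McCarty relation gives S = K_s·(1 + k_d·θ_c) / [θ_c·(Y·k − k_d) − 1] = 43.2 × (1 + 0.0882 × 9.75) / [9.75 × (0.304 × 3.48 − 0.0882) − 1] = 80.35 / 8.455 = 9.503 mg/L.
Observed yield with endogenous decay: Y_obs = Y / (1 + k_d·θ_c) = 0.304 / (1 + 0.0882 × 9.75) = 0.304 / 1.860 = 0.1634 g VSS/g bCOD.
Q·(S₀ − S) = 935 × (996 − 9.50) × 10⁻³ = 922.4 kg/d removed.
Biomass produced: P_X = Y_obs·Q·ΔS = 0.1634 × 922.4 ≈ 150.8 kg VSS/d.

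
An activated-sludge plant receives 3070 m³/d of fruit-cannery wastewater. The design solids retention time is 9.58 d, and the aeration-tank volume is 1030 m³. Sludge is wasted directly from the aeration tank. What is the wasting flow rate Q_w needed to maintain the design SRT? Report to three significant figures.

Q_w ≈ 108 m³/d

With mixed-liquor wasting, θ_c = V/Q_w, so Q_w = V/θ_c = 1030/9.58 = 107.5 m³/d.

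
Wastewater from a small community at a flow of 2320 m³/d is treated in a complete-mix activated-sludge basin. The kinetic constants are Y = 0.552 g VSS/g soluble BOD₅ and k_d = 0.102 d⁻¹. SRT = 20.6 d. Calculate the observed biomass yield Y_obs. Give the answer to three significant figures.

Y_obs ≈ 0.178 g VSS/g soluble BOD₅

The observed yield is Y_obs = Y/(1 + k_d·θ_c) = 0.552 / (1 + 0.102 × 20.6) = 0.552 / 3.101 = 0.1780 g VSS per g soluble BOD₅ removed.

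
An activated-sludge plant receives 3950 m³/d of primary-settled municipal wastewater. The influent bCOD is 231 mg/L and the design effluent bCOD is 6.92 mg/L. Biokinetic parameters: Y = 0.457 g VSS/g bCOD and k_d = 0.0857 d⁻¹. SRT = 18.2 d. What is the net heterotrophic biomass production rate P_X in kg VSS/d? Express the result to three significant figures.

Y_obs = Y / (1 + k_d θ_c) = 0.457 / (1 + 0.0857 × 18.2) = 0.457 / 2.560 = 0.1785.
Substrate removed = Q·(S₀ − S) = 3950 m³/d × (231 − 6.92) g/m³ = 8.85×10^5 g/d = 885.1 kg/d.
Net biomass production P_X = Y_obs × Q·(S₀ − S) = 0.1785 × 885.1 = 158.0 kg VSS/d.

P_X ≈ 158 kg VSS/d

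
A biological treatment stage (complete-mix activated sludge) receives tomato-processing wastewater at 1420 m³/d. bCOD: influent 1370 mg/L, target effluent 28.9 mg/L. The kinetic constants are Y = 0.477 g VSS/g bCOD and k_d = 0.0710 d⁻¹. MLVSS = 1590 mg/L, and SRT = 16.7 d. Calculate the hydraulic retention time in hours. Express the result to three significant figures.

Rearranging the biomass balance for a CMAS with decay, V = Y·Q·ΔS·θ_c / [X·(1+k_d θ_c)] = 0.477 × 1420 × (1370 − 28.9) × 16.7 / [1590 × (1 + 0.0710 × 16.7)] = 1.52×10^7 / 3475 = 4365 m³.
τ = V/Q = 4365/1420 = 3.074 d, or 73.78 h.

τ ≈ 73.8 h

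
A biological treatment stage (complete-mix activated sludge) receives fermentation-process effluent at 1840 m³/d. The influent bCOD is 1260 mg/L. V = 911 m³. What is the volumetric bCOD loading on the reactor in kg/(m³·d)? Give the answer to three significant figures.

L_v ≈ 2.54 kg bCOD/(m³·d)

Applied bCOD load per unit volume = Q·S₀/V = (1840 × 1260/1000)/911.0 = 2.545 kg bCOD·m⁻³·d⁻¹.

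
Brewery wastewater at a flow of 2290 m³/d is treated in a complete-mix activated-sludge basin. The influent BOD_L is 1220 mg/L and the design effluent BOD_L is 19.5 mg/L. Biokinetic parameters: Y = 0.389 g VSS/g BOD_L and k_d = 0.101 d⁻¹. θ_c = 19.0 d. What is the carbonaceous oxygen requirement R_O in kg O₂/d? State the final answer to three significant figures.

R_O ≈ 2230 kg O₂/d

Observed yield with endogenous decay: Y_obs = Y / (1 + k_d·θ_c) = 0.389 / (1 + 0.101 × 19.0) = 0.389 / 2.919 = 0.1333 g VSS/g BOD_L.
Q·(S₀ − S) = 2290 × (1220 − 19.5) × 10⁻³ = 2749 kg/d removed.
Biomass synthesised: P_X = Y_obs × 2749 = 366.4 kg VSS/d.
Carbonaceous O₂ demand = substrate oxidised − cell-mass equivalent = 2749 − 1.42 × 366.4 = 2229 kg O₂/d.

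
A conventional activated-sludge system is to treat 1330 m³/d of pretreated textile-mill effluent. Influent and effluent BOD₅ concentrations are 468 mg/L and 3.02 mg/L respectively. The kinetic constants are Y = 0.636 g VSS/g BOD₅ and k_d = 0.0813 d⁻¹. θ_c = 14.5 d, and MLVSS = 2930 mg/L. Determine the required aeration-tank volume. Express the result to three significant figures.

Steady-state biomass mass balance: V·X·(1 + k_d·θ_c) = Y·Q·(S₀ − S)·θ_c, so V = 0.636 × 1330 × (468 − 3.02) × 14.5 / [2930 × (1 + 0.0813 × 14.5)] = 5.7×10^6 / 6384 = 893.3 m³.

V ≈ 893 m³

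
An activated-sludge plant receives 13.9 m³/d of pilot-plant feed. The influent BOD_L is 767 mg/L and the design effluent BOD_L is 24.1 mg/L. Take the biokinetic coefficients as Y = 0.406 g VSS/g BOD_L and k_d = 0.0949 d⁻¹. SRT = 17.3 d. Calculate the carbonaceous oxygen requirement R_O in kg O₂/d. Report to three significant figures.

R_O ≈ 8.07 kg O₂/d

Correct the yield for decay: Y_obs = Y/(1 + k_d θ_c) = 0.406 / (1 + 0.0949 × 17.3) = 0.406 / 2.642 = 0.1537.
Q·(S₀ − S) = 13.9 × (767 − 24.1) × 10⁻³ = 10.33 kg/d removed.
Net sludge production P_X = 0.1537 × 10.33 = 1.587 kg VSS/d.
R_O = Q·(S₀ − S) − 1.42·P_X = 10.33 − 1.42 × 1.587 = 8.073 kg O₂/d.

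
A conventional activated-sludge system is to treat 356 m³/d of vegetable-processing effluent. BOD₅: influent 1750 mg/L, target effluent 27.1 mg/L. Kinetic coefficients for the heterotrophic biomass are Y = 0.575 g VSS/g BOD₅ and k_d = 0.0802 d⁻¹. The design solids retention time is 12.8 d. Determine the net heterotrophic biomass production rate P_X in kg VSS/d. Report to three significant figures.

Observed yield with endogenous decay: Y_obs = Y / (1 + k_d·θ_c) = 0.575 / (1 + 0.0802 × 12.8) = 0.575 / 2.027 = 0.2837 g VSS/g BOD₅.
Substrate removed = Q·(S₀ − S) = 356 m³/d × (1750 − 27.1) g/m³ = 6.13×10^5 g/d = 613.4 kg/d.
So the net sludge growth is P_X = 0.2837 × 613.4 = 174.0 kg VSS/d.

P_X ≈ 174 kg VSS/d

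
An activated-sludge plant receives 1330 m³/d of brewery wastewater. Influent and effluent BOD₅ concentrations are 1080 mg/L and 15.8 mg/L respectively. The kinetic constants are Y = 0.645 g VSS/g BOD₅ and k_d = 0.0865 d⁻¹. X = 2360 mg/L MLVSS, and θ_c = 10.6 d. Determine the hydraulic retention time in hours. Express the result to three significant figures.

Rearranging the biomass balance for a CMAS with decay, V = Y·Q·ΔS·θ_c / [X·(1+k_d θ_c)] = 0.645 × 1330 × (1080 − 15.8) × 10.6 / [2360 × (1 + 0.0865 × 10.6)] = 9.68×10^6 / 4524 = 2139 m³.
HRT = V/Q = 2139 m³ / 1330 m³·d⁻¹ = 1.608 d × 24 = 38.60 h.

τ ≈ 38.6 h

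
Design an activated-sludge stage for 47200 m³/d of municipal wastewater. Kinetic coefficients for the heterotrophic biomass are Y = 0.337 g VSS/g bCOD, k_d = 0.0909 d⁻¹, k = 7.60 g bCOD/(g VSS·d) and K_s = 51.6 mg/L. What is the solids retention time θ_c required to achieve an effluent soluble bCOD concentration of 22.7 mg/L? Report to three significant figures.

Specific growth rate at S = 22.7 mg/L: μ = YkS/(K_s+S) = 0.337·7.60·22.7/(51.6+22.7) = 0.7825 d⁻¹.
Then 1/θ_c = μ − k_d = 0.7825 − 0.0909 = 0.6916 d⁻¹, giving θ_c = 1.446 d.

θ_c ≈ 1.45 d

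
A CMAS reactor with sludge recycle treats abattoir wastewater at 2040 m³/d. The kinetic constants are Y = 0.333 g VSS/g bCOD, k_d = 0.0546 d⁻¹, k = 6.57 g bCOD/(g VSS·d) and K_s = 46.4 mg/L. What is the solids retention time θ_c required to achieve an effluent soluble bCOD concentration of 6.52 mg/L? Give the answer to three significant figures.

From 1/θ_c = Y·k·S/(K_s + S) − k_d: Y·k·S/(K_s+S) = 0.333 × 6.57 × 6.52 / (46.4 + 6.52) = 0.2695 d⁻¹.
θ_c = 1/(μ − k_d) = 1/(0.2695 − 0.0546) = 1/0.2149 = 4.652 d.

θ_c ≈ 4.65 d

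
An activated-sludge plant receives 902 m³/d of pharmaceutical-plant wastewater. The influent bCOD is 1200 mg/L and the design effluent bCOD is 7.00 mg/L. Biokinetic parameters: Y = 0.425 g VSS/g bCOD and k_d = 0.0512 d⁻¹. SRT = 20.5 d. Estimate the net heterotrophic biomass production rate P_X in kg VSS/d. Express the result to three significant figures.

P_X ≈ 223 kg VSS/d

Correct the yield for decay: Y_obs = Y/(1 + k_d θ_c) = 0.425 / (1 + 0.0512 × 20.5) = 0.425 / 2.050 = 0.2074.
Mass of bCOD removed per day: Q(S₀ − S) = 902 × 1193 g/m³ = 1076 kg/d.
So the net sludge growth is P_X = 0.2074 × 1076 = 223.1 kg VSS/d.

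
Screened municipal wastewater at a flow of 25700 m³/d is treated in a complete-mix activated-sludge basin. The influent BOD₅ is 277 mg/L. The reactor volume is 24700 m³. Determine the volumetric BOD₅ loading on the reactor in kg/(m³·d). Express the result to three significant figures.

L_v ≈ 0.288 kg BOD₅/(m³·d)

L_v = Q S₀ / V = 25700 × 277 × 10⁻³ / 24700 = 0.2882 kg/(m³·d).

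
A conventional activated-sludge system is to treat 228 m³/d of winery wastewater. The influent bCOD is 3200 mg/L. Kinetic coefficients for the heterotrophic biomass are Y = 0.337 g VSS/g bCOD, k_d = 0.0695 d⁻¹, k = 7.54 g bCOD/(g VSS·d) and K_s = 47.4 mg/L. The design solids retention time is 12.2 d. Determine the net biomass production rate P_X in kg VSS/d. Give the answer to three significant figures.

From the Monod/SRT balance for a CMAS, S = K_s·(1+k_d θ_c)/[θ_c·(Y k − k_d) − 1] = 47.4 × (1 + 0.0695 × 12.2) / [12.2 × (0.337 × 7.54 − 0.0695) − 1] = 87.59 / 29.15 = 3.005 mg/L.
Y_obs = Y / (1 + k_d θ_c) = 0.337 / (1 + 0.0695 × 12.2) = 0.337 / 1.848 = 0.1824.
Substrate removed = Q·(S₀ − S) = 228 m³/d × (3200 − 3.00) g/m³ = 7.29×10^5 g/d = 728.9 kg/d.
So the net sludge growth is P_X = 0.1824 × 728.9 = 132.9 kg VSS/d.

P_X ≈ 133 kg VSS/d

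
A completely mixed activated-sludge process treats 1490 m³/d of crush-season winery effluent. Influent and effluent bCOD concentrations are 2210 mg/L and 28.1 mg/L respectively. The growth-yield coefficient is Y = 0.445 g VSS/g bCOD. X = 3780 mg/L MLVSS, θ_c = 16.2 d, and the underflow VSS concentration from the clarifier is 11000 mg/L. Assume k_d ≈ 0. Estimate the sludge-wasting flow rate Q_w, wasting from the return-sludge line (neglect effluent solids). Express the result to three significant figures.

Q_w ≈ 132 m³/d

With k_d = 0 the design equation reduces to V = Y Q (S₀−S) θ_c / X = 0.445 × 1490 × (2210 − 28.1) × 16.2 / 3780 = 6200 m³.
Q_w = (V·X)/(θ_c X_r) = 6200 × 3780 / (16.2 × 11000) = 131.5 m³/d.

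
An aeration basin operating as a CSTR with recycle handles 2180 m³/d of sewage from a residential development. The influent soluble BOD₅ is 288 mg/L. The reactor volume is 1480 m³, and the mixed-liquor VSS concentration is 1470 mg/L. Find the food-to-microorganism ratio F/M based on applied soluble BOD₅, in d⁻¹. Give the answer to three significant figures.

F/M ≈ 0.289 d⁻¹

F/M = applied load / biomass = Q·S₀/(V·X) = 2180 × 288 / (1480 × 1470) = 0.2886 d⁻¹.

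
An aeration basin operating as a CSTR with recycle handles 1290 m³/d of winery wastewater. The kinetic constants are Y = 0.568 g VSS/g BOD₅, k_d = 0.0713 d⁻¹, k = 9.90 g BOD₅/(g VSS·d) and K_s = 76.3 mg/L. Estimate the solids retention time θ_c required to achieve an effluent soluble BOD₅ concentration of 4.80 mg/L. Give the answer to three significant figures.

θ_c ≈ 3.82 d

From 1/θ_c = Y·k·S/(K_s + S) − k_d: Y·k·S/(K_s+S) = 0.568 × 9.90 × 4.80 / (76.3 + 4.80) = 0.3328 d⁻¹.
θ_c = 1/(μ − k_d) = 1/(0.3328 − 0.0713) = 1/0.2615 = 3.824 d.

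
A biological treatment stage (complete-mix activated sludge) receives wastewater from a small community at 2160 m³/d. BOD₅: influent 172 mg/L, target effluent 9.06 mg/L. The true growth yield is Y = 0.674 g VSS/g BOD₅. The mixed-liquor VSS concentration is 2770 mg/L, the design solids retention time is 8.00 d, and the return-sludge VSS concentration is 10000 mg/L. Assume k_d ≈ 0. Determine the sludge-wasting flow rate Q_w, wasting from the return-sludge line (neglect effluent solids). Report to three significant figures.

Q_w ≈ 23.7 m³/d

Biomass mass balance (decay neglected): V·X = Y·Q·(S₀ − S)·θ_c, so V = 0.674 × 2160 × (172 − 9.06) × 8.00 / 2770 = 685.1 m³.
Wasting from the return line (neglecting effluent solids): Q_w = V·X / (θ_c·X_r) = 685.1 × 2770 / (8.00 × 10000) = 23.72 m³/d.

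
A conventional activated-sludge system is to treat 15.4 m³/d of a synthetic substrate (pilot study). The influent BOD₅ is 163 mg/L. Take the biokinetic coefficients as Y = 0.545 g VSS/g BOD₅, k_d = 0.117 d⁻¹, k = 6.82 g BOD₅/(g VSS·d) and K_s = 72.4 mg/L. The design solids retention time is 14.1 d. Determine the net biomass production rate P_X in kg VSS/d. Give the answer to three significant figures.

From the Monod/SRT balance for a CMAS, S = K_s·(1+k_d θ_c)/[θ_c·(Y k − k_d) − 1] = 72.4 × (1 + 0.117 × 14.1) / [14.1 × (0.545 × 6.82 − 0.117) − 1] = 191.8 / 49.76 = 3.855 mg/L.
The observed yield is Y_obs = Y/(1 + k_d·θ_c) = 0.545 / (1 + 0.117 × 14.1) = 0.545 / 2.650 = 0.2057 g VSS per g BOD₅ removed.
Q·(S₀ − S) = 15.4 × (163 − 3.86) × 10⁻³ = 2.451 kg/d removed.
Biomass produced: P_X = Y_obs·Q·ΔS = 0.2057 × 2.451 ≈ 0.5041 kg VSS/d.

P_X ≈ 0.504 kg VSS/d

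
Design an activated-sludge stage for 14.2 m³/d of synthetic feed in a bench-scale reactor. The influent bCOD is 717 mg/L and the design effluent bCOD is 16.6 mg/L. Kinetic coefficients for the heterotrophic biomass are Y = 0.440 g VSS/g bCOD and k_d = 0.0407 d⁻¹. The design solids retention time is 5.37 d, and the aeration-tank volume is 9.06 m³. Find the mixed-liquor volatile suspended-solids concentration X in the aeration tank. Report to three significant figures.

From V·X·(1 + k_d·θ_c) = Y·Q·(S₀ − S)·θ_c: X = 0.440 × 14.2 × (717 − 16.6) × 5.37 / [9.06 × (1 + 0.0407 × 5.37)] = 2129 mg/L.

X ≈ 2130 mg/L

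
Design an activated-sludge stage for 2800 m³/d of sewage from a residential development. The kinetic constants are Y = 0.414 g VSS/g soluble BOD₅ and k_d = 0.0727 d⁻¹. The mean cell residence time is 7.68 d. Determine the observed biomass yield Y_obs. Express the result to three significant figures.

The observed yield is Y_obs = Y/(1 + k_d·θ_c) = 0.414 / (1 + 0.0727 × 7.68) = 0.414 / 1.558 = 0.2657 g VSS per g soluble BOD₅ removed.

Y_obs ≈ 0.266 g VSS/g soluble BOD₅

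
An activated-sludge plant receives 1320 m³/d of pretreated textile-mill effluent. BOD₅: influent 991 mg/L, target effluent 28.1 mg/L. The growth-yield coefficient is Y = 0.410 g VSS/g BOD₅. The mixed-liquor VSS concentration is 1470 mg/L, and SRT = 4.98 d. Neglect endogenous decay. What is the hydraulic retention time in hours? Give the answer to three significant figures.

τ ≈ 32.1 h

With k_d = 0 the design equation reduces to V = Y Q (S₀−S) θ_c / X = 0.410 × 1320 × (991 − 28.1) × 4.98 / 1470 = 1765 m³.
Hydraulic retention time τ = V/Q = 1765 / 1320 = 1.337 d = 32.10 h.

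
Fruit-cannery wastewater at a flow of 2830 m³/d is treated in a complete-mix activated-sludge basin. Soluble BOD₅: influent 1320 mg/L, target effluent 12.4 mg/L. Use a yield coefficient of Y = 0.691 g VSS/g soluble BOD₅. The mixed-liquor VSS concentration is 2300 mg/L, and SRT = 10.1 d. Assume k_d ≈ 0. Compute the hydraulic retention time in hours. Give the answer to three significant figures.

τ ≈ 95.2 h

Biomass mass balance (decay neglected): V·X = Y·Q·(S₀ − S)·θ_c, so V = 0.691 × 2830 × (1320 − 12.4) × 10.1 / 2300 = 11229 m³.
Hydraulic retention time τ = V/Q = 11229 / 2830 = 3.968 d = 95.23 h.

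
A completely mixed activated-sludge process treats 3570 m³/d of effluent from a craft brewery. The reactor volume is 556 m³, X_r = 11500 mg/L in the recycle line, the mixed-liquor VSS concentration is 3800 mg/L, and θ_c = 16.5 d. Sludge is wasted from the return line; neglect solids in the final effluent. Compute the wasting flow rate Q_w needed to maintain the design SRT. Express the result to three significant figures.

Q_w ≈ 11.1 m³/d

Q_w = (V·X)/(θ_c X_r) = 556.0 × 3800 / (16.5 × 11500) = 11.13 m³/d.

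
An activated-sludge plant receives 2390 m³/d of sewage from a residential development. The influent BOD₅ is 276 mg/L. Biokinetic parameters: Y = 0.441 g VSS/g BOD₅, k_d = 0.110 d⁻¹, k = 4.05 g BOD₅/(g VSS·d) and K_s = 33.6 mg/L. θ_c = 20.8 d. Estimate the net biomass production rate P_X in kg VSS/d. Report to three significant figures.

P_X ≈ 87.4 kg VSS/d

For a completely mixed reactor with recycle the Lawrence–McCarty relation gives S = K_s·(1 + k_d·θ_c) / [θ_c·(Y·k − k_d) − 1] = 33.6 × (1 + 0.110 × 20.8) / [20.8 × (0.441 × 4.05 − 0.110) − 1] = 110.5 / 33.86 = 3.263 mg/L.
Observed yield with endogenous decay: Y_obs = Y / (1 + k_d·θ_c) = 0.441 / (1 + 0.110 × 20.8) = 0.441 / 3.288 = 0.1341 g VSS/g BOD₅.
Q·(S₀ − S) = 2390 × (276 − 3.26) × 10⁻³ = 651.8 kg/d removed.
P_X = Y_obs · Q(S₀ − S) = 0.1341 × 651.8 = 87.43 kg VSS/d.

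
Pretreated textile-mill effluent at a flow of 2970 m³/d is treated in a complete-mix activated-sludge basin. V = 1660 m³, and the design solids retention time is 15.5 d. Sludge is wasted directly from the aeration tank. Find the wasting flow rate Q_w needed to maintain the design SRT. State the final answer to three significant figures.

Q_w ≈ 107 m³/d

Wasting from the aeration tank: Q_w = V / θ_c = 1660 / 15.5 = 107.1 m³/d.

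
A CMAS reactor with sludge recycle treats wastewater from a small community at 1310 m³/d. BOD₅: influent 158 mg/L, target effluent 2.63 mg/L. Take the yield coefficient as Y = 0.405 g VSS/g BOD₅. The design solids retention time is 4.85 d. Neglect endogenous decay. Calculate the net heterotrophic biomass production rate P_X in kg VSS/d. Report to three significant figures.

Since k_d ≈ 0, Y_obs = Y = 0.405 g VSS/g BOD₅.
Substrate removed = Q·(S₀ − S) = 1310 m³/d × (158 − 2.63) g/m³ = 2.04×10^5 g/d = 203.5 kg/d.
Biomass produced: P_X = Y_obs·Q·ΔS = 0.4050 × 203.5 ≈ 82.43 kg VSS/d.

P_X ≈ 82.4 kg VSS/d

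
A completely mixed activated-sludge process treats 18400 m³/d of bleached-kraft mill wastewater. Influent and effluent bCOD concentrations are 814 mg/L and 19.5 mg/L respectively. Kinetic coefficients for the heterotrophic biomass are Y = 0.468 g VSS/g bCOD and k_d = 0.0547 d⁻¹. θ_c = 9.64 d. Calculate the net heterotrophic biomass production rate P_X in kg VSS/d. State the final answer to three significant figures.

Y_obs = Y / (1 + k_d θ_c) = 0.468 / (1 + 0.0547 × 9.64) = 0.468 / 1.527 = 0.3064.
Q·(S₀ − S) = 18400 × (814 − 19.5) × 10⁻³ = 14619 kg/d removed.
P_X = Y_obs · Q(S₀ − S) = 0.3064 × 14619 = 4480 kg VSS/d.

P_X ≈ 4480 kg VSS/d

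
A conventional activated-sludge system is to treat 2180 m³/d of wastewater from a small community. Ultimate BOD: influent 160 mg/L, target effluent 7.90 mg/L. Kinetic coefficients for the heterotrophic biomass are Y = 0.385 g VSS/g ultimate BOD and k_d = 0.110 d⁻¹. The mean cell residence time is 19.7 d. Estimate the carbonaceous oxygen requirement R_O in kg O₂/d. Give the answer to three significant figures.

R_O ≈ 274 kg O₂/d

The observed yield is Y_obs = Y/(1 + k_d·θ_c) = 0.385 / (1 + 0.110 × 19.7) = 0.385 / 3.167 = 0.1216 g VSS per g ultimate BOD removed.
ΔS = 160 − 7.90 = 152.1 mg/L, so the substrate removal rate is 2180 × 152.1/1000 = 331.6 kg ultimate BOD/d.
Biomass synthesised: P_X = Y_obs × 331.6 = 40.31 kg VSS/d.
Carbonaceous O₂ demand = substrate oxidised − cell-mass equivalent = 331.6 − 1.42 × 40.31 = 274.3 kg O₂/d.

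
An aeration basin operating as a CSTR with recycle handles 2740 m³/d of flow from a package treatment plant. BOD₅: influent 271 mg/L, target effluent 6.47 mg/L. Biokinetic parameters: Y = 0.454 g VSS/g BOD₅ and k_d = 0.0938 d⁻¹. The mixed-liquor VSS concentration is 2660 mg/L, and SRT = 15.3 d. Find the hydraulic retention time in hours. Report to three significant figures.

τ ≈ 6.81 h

Rearranging the biomass balance for a CMAS with decay, V = Y·Q·ΔS·θ_c / [X·(1+k_d θ_c)] = 0.454 × 2740 × (271 − 6.47) × 15.3 / [2660 × (1 + 0.0938 × 15.3)] = 5.03×10^6 / 6477 = 777.3 m³.
τ = V/Q = 777.3/2740 = 0.2837 d, or 6.808 h.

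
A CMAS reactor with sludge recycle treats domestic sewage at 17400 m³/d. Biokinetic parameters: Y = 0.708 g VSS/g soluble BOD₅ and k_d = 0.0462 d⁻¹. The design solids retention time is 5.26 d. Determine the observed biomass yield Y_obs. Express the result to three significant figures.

Y_obs ≈ 0.570 g VSS/g soluble BOD₅

Correct the yield for decay: Y_obs = Y/(1 + k_d θ_c) = 0.708 / (1 + 0.0462 × 5.26) = 0.708 / 1.243 = 0.5696.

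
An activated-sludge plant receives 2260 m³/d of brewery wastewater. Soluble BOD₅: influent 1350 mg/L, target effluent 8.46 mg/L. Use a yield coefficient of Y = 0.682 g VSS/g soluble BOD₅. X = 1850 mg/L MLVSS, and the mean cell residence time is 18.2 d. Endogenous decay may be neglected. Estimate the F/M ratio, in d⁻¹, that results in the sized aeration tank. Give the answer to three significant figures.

With k_d = 0 the design equation reduces to V = Y Q (S₀−S) θ_c / X = 0.682 × 2260 × (1350 − 8.46) × 18.2 / 1850 = 20342 m³.
F/M = Q·S₀ / (V·X) = 2260 × 1350 / (20342 × 1850) = 0.08107 g soluble BOD₅·(g VSS·d)⁻¹.

F/M ≈ 0.0811 d⁻¹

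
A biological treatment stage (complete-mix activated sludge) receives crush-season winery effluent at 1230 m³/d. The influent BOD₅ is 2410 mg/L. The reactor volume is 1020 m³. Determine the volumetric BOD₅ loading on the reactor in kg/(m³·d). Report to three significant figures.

Volumetric loading L_v = Q·S₀ / V = 1230 × 2410 g/m³ / 1020 m³ = 2906 g/(m³·d) = 2.906 kg BOD₅/(m³·d).

L_v ≈ 2.91 kg BOD₅/(m³·d)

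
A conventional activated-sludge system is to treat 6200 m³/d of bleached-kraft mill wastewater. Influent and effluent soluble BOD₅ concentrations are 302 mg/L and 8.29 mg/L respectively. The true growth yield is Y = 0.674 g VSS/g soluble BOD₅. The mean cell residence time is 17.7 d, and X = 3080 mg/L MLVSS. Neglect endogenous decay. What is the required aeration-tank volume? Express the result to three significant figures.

V·X = Y·Q·ΔS·θ_c gives V = 0.674 × 6200 × (302 − 8.29) × 17.7 / 3080 = 7053 m³.

V ≈ 7050 m³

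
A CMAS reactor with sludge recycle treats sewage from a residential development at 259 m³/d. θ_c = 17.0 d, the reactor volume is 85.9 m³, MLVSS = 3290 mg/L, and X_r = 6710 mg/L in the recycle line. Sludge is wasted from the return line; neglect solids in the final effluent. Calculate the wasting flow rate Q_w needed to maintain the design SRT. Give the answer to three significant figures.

θ_c = V·X/(Q_w·X_r) when wasting from the recycle, so Q_w = V·X/(θ_c·X_r) = 85.90 × 3290 / (17.0 × 6710) = 2.478 m³/d.

Q_w ≈ 2.48 m³/d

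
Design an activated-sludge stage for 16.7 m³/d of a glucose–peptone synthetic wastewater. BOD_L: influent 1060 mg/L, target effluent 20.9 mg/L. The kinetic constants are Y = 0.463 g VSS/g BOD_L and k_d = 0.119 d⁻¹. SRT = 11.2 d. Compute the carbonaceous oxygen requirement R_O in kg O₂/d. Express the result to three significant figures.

R_O ≈ 12.5 kg O₂/d

Observed yield with endogenous decay: Y_obs = Y / (1 + k_d·θ_c) = 0.463 / (1 + 0.119 × 11.2) = 0.463 / 2.333 = 0.1985 g VSS/g BOD_L.
Mass of BOD_L removed per day: Q(S₀ − S) = 16.7 × 1039 g/m³ = 17.35 kg/d.
Biomass synthesised: P_X = Y_obs × 17.35 = 3.444 kg VSS/d.
R_O = Q·(S₀ − S) − 1.42·P_X = 17.35 − 1.42 × 3.444 = 12.46 kg O₂/d.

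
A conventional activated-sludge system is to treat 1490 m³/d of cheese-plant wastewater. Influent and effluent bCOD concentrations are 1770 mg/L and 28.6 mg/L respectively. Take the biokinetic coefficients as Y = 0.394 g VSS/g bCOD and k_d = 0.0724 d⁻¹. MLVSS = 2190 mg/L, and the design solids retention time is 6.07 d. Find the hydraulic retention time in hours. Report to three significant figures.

Rearranging the biomass balance for a CMAS with decay, V = Y·Q·ΔS·θ_c / [X·(1+k_d θ_c)] = 0.394 × 1490 × (1770 − 28.6) × 6.07 / [2190 × (1 + 0.0724 × 6.07)] = 6.21×10^6 / 3152 = 1968 m³.
Hydraulic retention time τ = V/Q = 1968 / 1490 = 1.321 d = 31.71 h.

τ ≈ 31.7 h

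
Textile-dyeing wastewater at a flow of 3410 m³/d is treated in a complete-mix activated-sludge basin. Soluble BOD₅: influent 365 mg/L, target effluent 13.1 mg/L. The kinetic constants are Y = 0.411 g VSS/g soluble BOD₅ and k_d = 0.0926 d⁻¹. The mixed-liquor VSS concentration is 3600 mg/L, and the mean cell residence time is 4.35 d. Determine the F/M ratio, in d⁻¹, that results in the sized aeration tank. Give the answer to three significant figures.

F/M ≈ 0.814 d⁻¹

Rearranging the biomass balance for a CMAS with decay, V = Y·Q·ΔS·θ_c / [X·(1+k_d θ_c)] = 0.411 × 3410 × (365 − 13.1) × 4.35 / [3600 × (1 + 0.0926 × 4.35)] = 2.15×10^6 / 5050 = 424.8 m³.
F/M = applied load / biomass = Q·S₀/(V·X) = 3410 × 365 / (424.8 × 3600) = 0.8138 d⁻¹.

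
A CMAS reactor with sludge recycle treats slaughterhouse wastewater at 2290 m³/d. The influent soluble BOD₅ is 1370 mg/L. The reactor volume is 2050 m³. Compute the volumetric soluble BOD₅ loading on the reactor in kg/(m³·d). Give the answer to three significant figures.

Volumetric loading L_v = Q·S₀ / V = 2290 × 1370 g/m³ / 2050 m³ = 1530 g/(m³·d) = 1.530 kg soluble BOD₅/(m³·d).

L_v ≈ 1.53 kg soluble BOD₅/(m³·d)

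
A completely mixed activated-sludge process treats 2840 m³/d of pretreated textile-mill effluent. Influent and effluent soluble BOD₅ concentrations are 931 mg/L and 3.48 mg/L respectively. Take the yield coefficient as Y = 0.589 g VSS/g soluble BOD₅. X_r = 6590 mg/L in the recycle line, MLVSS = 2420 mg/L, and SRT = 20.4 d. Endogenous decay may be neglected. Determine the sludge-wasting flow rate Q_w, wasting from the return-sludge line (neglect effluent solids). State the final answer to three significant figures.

Biomass mass balance (decay neglected): V·X = Y·Q·(S₀ − S)·θ_c, so V = 0.589 × 2840 × (931 − 3.48) × 20.4 / 2420 = 13079 m³.
Q_w = (V·X)/(θ_c X_r) = 13079 × 2420 / (20.4 × 6590) = 235.4 m³/d.

Q_w ≈ 235 m³/d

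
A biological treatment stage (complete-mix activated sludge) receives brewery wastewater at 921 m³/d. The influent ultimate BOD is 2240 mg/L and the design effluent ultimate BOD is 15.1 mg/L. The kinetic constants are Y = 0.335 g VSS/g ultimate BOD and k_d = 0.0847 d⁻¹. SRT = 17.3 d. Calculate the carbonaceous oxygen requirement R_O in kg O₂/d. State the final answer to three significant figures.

R_O ≈ 1650 kg O₂/d

Y_obs = Y / (1 + k_d θ_c) = 0.335 / (1 + 0.0847 × 17.3) = 0.335 / 2.465 = 0.1359.
Mass of ultimate BOD removed per day: Q(S₀ − S) = 921 × 2225 g/m³ = 2049 kg/d.
Biomass synthesised: P_X = Y_obs × 2049 = 278.4 kg VSS/d.
R_O = Q·(S₀ − S) − 1.42·P_X = 2049 − 1.42 × 278.4 = 1654 kg O₂/d.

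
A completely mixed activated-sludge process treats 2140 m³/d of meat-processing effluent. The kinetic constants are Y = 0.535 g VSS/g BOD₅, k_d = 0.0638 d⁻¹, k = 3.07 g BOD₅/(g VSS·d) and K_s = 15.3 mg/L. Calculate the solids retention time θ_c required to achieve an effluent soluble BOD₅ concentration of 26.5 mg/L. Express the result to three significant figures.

Specific growth rate at S = 26.5 mg/L: μ = YkS/(K_s+S) = 0.535·3.07·26.5/(15.3+26.5) = 1.041 d⁻¹.
Then 1/θ_c = μ − k_d = 1.041 − 0.0638 = 0.9775 d⁻¹, giving θ_c = 1.023 d.

θ_c ≈ 1.02 d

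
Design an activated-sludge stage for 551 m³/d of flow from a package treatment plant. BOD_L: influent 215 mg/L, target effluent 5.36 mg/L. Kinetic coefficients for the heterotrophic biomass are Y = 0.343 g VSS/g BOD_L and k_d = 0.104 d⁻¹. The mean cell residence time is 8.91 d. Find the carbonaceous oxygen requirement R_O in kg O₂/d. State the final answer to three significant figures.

The observed yield is Y_obs = Y/(1 + k_d·θ_c) = 0.343 / (1 + 0.104 × 8.91) = 0.343 / 1.927 = 0.1780 g VSS per g BOD_L removed.
ΔS = 215 − 5.36 = 209.6 mg/L, so the substrate removal rate is 551 × 209.6/1000 = 115.5 kg BOD_L/d.
Biomass synthesised: P_X = Y_obs × 115.5 = 20.56 kg VSS/d.
R_O = Q·(S₀ − S) − 1.42·P_X = 115.5 − 1.42 × 20.56 = 86.31 kg O₂/d.

R_O ≈ 86.3 kg O₂/d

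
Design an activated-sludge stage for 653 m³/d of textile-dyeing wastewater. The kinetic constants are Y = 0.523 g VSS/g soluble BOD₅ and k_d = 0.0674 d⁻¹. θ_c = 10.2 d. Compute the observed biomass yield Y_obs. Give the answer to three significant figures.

Observed yield with endogenous decay: Y_obs = Y / (1 + k_d·θ_c) = 0.523 / (1 + 0.0674 × 10.2) = 0.523 / 1.687 = 0.3099 g VSS/g soluble BOD₅.

Y_obs ≈ 0.310 g VSS/g soluble BOD₅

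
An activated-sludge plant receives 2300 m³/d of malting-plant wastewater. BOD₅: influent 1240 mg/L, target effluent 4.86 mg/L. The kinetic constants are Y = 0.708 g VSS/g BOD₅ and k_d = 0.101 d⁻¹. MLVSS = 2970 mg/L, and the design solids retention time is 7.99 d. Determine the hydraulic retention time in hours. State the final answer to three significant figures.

Rearranging the biomass balance for a CMAS with decay, V = Y·Q·ΔS·θ_c / [X·(1+k_d θ_c)] = 0.708 × 2300 × (1240 − 4.86) × 7.99 / [2970 × (1 + 0.101 × 7.99)] = 1.61×10^7 / 5367 = 2994 m³.
HRT = V/Q = 2994 m³ / 2300 m³·d⁻¹ = 1.302 d × 24 = 31.25 h.

τ ≈ 31.2 h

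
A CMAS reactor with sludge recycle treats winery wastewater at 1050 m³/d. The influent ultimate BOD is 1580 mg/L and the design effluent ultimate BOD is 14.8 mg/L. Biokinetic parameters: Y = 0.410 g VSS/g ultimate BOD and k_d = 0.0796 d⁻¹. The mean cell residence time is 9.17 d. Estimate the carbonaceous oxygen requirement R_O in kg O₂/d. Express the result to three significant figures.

Observed yield with endogenous decay: Y_obs = Y / (1 + k_d·θ_c) = 0.410 / (1 + 0.0796 × 9.17) = 0.410 / 1.730 = 0.2370 g VSS/g ultimate BOD.
ΔS = 1580 − 14.8 = 1565 mg/L, so the substrate removal rate is 1050 × 1565/1000 = 1643 kg ultimate BOD/d.
P_X = Y_obs·Q·(S₀ − S) = 0.2370 × 1643 = 389.5 kg VSS/d.
R_O = Q·ΔS − 1.42 P_X = 1643 − 553.1 = 1090 kg O₂/d.

R_O ≈ 1090 kg O₂/d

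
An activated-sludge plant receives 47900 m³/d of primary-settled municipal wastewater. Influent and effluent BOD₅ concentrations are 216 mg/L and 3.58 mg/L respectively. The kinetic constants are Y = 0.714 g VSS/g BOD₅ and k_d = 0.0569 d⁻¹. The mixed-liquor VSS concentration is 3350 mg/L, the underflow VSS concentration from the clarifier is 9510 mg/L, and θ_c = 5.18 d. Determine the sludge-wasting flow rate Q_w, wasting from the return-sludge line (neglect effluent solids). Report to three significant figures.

Steady-state biomass mass balance: V·X·(1 + k_d·θ_c) = Y·Q·(S₀ − S)·θ_c, so V = 0.714 × 47900 × (216 − 3.58) × 5.18 / [3350 × (1 + 0.0569 × 5.18)] = 3.76×10^7 / 4337 = 8676 m³.
Wasting from the return line (neglecting effluent solids): Q_w = V·X / (θ_c·X_r) = 8676 × 3350 / (5.18 × 9510) = 590.0 m³/d.

Q_w ≈ 590 m³/d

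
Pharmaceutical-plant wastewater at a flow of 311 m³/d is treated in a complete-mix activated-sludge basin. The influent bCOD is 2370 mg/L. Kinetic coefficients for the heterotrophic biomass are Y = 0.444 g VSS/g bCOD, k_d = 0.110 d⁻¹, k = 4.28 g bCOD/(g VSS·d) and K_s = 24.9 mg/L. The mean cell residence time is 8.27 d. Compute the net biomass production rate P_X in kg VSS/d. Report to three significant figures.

Effluent substrate depends only on kinetics and SRT: S = K_s(1 + k_d θ_c) / [θ_c(Yk − k_d) − 1] = 24.9 × (1 + 0.110 × 8.27) / [8.27 × (0.444 × 4.28 − 0.110) − 1] = 47.55 / 13.81 = 3.444 mg/L.
Observed yield with endogenous decay: Y_obs = Y / (1 + k_d·θ_c) = 0.444 / (1 + 0.110 × 8.27) = 0.444 / 1.910 = 0.2325 g VSS/g bCOD.
Substrate removed = Q·(S₀ − S) = 311 m³/d × (2370 − 3.44) g/m³ = 7.36×10^5 g/d = 736.0 kg/d.
Biomass produced: P_X = Y_obs·Q·ΔS = 0.2325 × 736.0 ≈ 171.1 kg VSS/d.

P_X ≈ 171 kg VSS/d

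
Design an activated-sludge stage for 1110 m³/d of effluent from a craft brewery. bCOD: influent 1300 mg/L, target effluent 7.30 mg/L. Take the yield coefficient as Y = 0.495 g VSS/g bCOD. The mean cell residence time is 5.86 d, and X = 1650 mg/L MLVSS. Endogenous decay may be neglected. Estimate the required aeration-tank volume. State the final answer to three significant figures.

V ≈ 2520 m³

V·X = Y·Q·ΔS·θ_c gives V = 0.495 × 1110 × (1300 − 7.30) × 5.86 / 1650 = 2523 m³.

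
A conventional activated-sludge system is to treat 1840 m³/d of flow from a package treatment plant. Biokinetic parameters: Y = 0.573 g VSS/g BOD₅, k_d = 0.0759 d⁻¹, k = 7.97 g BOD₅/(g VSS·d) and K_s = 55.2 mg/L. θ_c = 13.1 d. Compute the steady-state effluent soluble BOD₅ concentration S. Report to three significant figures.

S ≈ 1.90 mg/L

Effluent substrate depends only on kinetics and SRT: S = K_s(1 + k_d θ_c) / [θ_c(Yk − k_d) − 1] = 55.2 × (1 + 0.0759 × 13.1) / [13.1 × (0.573 × 7.97 − 0.0759) − 1] = 110.1 / 57.83 = 1.904 mg/L.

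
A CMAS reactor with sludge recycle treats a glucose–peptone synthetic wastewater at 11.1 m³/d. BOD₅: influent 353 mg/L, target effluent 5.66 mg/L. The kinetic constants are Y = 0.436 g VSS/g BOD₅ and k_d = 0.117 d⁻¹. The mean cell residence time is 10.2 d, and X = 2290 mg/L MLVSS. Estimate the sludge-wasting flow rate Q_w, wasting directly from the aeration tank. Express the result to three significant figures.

Q_w ≈ 0.335 m³/d

Rearranging the biomass balance for a CMAS with decay, V = Y·Q·ΔS·θ_c / [X·(1+k_d θ_c)] = 0.436 × 11.1 × (353 − 5.66) × 10.2 / [2290 × (1 + 0.117 × 10.2)] = 1.71×10^4 / 5023 = 3.414 m³.
For wasting at MLVSS concentration, Q_w = V/θ_c = 3.414/10.2 = 0.3347 m³/d.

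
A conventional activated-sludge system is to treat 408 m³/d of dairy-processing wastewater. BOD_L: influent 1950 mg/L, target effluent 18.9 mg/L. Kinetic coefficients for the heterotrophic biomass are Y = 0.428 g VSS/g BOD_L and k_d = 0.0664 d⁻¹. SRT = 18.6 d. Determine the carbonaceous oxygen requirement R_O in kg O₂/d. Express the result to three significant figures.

The observed yield is Y_obs = Y/(1 + k_d·θ_c) = 0.428 / (1 + 0.0664 × 18.6) = 0.428 / 2.235 = 0.1915 g VSS per g BOD_L removed.
ΔS = 1950 − 18.9 = 1931 mg/L, so the substrate removal rate is 408 × 1931/1000 = 787.9 kg BOD_L/d.
P_X = Y_obs·Q·(S₀ − S) = 0.1915 × 787.9 = 150.9 kg VSS/d.
R_O = Q·ΔS − 1.42 P_X = 787.9 − 214.2 = 573.6 kg O₂/d.

R_O ≈ 574 kg O₂/d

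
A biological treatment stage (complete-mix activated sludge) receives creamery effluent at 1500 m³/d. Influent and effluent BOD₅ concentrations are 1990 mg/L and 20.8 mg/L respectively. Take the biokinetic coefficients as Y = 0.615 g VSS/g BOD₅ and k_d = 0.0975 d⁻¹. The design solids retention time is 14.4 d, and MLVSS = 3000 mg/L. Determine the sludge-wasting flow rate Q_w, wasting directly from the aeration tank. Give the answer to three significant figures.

Q_w ≈ 252 m³/d

From the SRT design equation V = Y Q (S₀−S) θ_c / [X (1 + k_d θ_c)] = 0.615 × 1500 × (1990 − 20.8) × 14.4 / [3000 × (1 + 0.0975 × 14.4)] = 2.62×10^7 / 7212 = 3627 m³.
With mixed-liquor wasting, θ_c = V/Q_w, so Q_w = V/θ_c = 3627/14.4 = 251.9 m³/d.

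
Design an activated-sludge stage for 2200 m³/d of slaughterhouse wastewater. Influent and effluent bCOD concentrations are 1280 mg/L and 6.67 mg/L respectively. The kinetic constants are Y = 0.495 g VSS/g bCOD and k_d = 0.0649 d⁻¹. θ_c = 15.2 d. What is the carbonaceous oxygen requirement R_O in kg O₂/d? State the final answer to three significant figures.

The observed yield is Y_obs = Y/(1 + k_d·θ_c) = 0.495 / (1 + 0.0649 × 15.2) = 0.495 / 1.986 = 0.2492 g VSS per g bCOD removed.
Substrate removed = Q·(S₀ − S) = 2200 m³/d × (1280 − 6.67) g/m³ = 2.8×10^6 g/d = 2801 kg/d.
P_X = Y_obs·Q·(S₀ − S) = 0.2492 × 2801 = 698.0 kg VSS/d.
R_O = Q·ΔS − 1.42 P_X = 2801 − 991.2 = 1810 kg O₂/d.

R_O ≈ 1810 kg O₂/d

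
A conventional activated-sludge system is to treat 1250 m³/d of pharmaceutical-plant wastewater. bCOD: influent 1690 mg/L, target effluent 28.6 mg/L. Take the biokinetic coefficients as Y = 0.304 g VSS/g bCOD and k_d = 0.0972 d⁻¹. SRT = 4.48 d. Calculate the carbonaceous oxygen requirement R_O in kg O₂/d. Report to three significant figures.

R_O ≈ 1450 kg O₂/d

Correct the yield for decay: Y_obs = Y/(1 + k_d θ_c) = 0.304 / (1 + 0.0972 × 4.48) = 0.304 / 1.435 = 0.2118.
Mass of bCOD removed per day: Q(S₀ − S) = 1250 × 1661 g/m³ = 2077 kg/d.
P_X = Y_obs·Q·(S₀ − S) = 0.2118 × 2077 = 439.8 kg VSS/d.
Carbonaceous O₂ demand = substrate oxidised − cell-mass equivalent = 2077 − 1.42 × 439.8 = 1452 kg O₂/d.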